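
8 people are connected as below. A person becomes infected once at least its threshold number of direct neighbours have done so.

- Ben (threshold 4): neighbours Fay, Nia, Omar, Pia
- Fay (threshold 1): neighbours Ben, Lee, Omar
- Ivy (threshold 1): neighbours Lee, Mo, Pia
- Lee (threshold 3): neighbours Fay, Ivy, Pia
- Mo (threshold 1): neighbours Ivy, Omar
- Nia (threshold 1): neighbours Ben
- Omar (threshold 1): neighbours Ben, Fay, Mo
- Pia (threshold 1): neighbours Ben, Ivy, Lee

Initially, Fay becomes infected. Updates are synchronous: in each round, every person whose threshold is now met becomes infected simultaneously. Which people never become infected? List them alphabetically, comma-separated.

Ben, Nia

Round 1 — Fay becomes infected (initial).
Round 2 — checking thresholds:
  Ben: 1 of 4 neighbours < 4, below threshold.
  Lee: 1 of 3 neighbours < 3, below threshold.
  Omar: 1 of 3 neighbours ≥ 1, becomes infected.
Round 3 — checking thresholds:
  Ben: 2 of 4 neighbours < 4, below threshold.
  Lee: 1 of 3 neighbours < 3, below threshold.
  Mo: 1 of 2 neighbours ≥ 1, becomes infected.
Round 4 — checking thresholds:
  Ben: 2 of 4 neighbours < 4, below threshold.
  Ivy: 1 of 3 neighbours ≥ 1, becomes infected.
  Lee: 1 of 3 neighbours < 3, below threshold.
Round 5 — checking thresholds:
  Ben: 2 of 4 neighbours < 4, below threshold.
  Lee: 2 of 3 neighbours < 3, below threshold.
  Pia: 1 of 3 neighbours ≥ 1, becomes infected.
Round 6 — checking thresholds:
  Ben: 3 of 4 neighbours < 4, below threshold.
  Lee: 3 of 3 neighbours ≥ 3, becomes infected.
Round 7 — no new infections; cascade stops.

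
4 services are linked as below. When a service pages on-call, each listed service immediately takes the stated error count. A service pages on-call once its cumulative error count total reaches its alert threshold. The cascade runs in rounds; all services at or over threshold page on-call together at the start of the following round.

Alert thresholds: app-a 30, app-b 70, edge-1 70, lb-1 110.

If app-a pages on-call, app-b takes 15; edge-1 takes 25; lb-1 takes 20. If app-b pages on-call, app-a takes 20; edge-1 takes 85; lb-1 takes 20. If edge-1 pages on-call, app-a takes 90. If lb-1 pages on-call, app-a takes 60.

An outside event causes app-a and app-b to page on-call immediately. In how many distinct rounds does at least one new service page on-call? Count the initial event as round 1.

2

Round 1 — app-a, app-b page on-call (initial).
  edge-1: +25+85 → 110 ≥ 70
  lb-1: +20+20 → 40 < 110
Round 2 — edge-1 pages on-call.
No further pages.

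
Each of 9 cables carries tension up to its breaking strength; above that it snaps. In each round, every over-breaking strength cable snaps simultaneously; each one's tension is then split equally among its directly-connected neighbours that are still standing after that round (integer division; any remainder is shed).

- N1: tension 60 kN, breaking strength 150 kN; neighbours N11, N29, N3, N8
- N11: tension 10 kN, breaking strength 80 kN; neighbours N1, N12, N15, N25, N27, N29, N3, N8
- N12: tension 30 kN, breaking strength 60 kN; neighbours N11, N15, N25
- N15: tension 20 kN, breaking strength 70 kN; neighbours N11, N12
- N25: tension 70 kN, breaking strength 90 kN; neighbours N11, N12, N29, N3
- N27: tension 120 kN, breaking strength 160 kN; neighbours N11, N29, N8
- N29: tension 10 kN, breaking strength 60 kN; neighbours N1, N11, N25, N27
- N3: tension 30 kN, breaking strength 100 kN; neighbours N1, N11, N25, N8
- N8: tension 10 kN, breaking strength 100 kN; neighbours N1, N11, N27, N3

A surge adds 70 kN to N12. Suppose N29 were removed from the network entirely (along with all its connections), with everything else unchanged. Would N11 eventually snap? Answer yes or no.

With N29 removed:
Round 1 — N12 at 100 > 60. N12 snaps.
  N12 sheds 100 kN to N11, N15, N25: 33 each (1 lost).
    N11: 10+33 = 43 ≤ 80
    N15: 20+33 = 53 ≤ 70
    N25: 70+33 = 103 > 90
Round 2 — N25 snaps.
  N25 sheds 103 kN to N11, N3: 51 each (1 lost).
    N11: 43+51 = 94 > 80
    N3: 30+51 = 81 ≤ 100
Round 3 — N11 snaps.
  N11 sheds 94 kN to N1, N15, N27, N3, N8: 18 each (4 lost).
    N1: 60+18 = 78 ≤ 150
    N15: 53+18 = 71 > 70
    N27: 120+18 = 138 ≤ 160
    N3: 81+18 = 99 ≤ 100
    N8: 10+18 = 28 ≤ 100
Round 4 — N15 snaps.
  N15 sheds 71 kN: no online neighbours, lost.
No further breaks.

yes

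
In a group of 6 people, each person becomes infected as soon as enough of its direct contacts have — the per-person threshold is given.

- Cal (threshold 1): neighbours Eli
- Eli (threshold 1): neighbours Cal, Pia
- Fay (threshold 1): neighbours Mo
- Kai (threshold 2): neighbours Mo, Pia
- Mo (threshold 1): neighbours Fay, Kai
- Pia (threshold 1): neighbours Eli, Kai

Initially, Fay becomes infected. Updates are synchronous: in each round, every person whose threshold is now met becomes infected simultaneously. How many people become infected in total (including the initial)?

2

Round 1 — Fay becomes infected (initial).
Round 2 — checking thresholds:
  Mo: 1 of 2 neighbours ≥ 1, becomes infected.
Round 3 — no new infections; cascade stops.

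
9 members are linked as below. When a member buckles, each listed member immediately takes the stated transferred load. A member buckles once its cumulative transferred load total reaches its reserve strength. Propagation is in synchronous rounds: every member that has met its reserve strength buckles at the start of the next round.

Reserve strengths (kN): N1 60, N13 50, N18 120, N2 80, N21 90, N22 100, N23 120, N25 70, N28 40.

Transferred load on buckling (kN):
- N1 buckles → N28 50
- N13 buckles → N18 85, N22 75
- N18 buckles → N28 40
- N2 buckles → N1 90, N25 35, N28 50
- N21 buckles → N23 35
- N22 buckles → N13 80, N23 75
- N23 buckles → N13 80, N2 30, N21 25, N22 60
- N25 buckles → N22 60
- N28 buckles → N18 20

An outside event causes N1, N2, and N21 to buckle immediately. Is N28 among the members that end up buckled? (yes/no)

Round 1 — N1, N2, N21 buckle (initial).
  N23: +35 → 35 < 120
  N25: +35 → 35 < 70
  N28: +50+50 → 100 ≥ 40
Round 2 — N28 buckles.
  N18: +20 → 20 < 120
No further bucklings.

yes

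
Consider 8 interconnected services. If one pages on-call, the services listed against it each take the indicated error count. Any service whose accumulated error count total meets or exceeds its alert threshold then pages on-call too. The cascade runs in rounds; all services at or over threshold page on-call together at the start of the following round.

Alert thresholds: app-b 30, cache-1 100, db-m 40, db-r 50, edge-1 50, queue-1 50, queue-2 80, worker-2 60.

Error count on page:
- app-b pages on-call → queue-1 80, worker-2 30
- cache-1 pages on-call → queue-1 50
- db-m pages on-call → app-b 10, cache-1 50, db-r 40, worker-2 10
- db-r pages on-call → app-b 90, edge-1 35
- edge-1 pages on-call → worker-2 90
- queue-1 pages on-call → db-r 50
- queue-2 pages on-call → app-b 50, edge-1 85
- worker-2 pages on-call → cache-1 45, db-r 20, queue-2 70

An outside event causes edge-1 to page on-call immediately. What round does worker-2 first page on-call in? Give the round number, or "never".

Round 1 — edge-1 pages on-call (initial).
  worker-2: +90 → 90 ≥ 60
Round 2 — worker-2 pages on-call.
  cache-1: +45 → 45 < 100
  db-r: +20 → 20 < 50
  queue-2: +70 → 70 < 80
No further pages.

2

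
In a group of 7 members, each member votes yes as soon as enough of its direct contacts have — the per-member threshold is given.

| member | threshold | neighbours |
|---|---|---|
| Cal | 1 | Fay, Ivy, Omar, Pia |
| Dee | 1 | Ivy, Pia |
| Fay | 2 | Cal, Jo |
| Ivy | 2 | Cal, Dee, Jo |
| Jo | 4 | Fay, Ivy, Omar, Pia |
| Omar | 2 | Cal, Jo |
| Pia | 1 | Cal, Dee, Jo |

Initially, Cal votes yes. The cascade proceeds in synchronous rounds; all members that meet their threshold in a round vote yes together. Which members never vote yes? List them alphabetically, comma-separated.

Round 1 — Cal votes yes (initial).
Round 2 — checking thresholds:
  Fay: 1 of 2 neighbours < 2, holds.
  Ivy: 1 of 3 neighbours < 2, holds.
  Omar: 1 of 2 neighbours < 2, holds.
  Pia: 1 of 3 neighbours ≥ 1, votes yes.
Round 3 — checking thresholds:
  Dee: 1 of 2 neighbours ≥ 1, votes yes.
  Fay: 1 of 2 neighbours < 2, holds.
  Ivy: 1 of 3 neighbours < 2, holds.
  Jo: 1 of 4 neighbours < 4, holds.
  Omar: 1 of 2 neighbours < 2, holds.
Round 4 — checking thresholds:
  Fay: 1 of 2 neighbours < 2, holds.
  Ivy: 2 of 3 neighbours ≥ 2, votes yes.
  Jo: 1 of 4 neighbours < 4, holds.
  Omar: 1 of 2 neighbours < 2, holds.
Round 5 — no new yes votes; cascade stops.

Fay, Jo, Omar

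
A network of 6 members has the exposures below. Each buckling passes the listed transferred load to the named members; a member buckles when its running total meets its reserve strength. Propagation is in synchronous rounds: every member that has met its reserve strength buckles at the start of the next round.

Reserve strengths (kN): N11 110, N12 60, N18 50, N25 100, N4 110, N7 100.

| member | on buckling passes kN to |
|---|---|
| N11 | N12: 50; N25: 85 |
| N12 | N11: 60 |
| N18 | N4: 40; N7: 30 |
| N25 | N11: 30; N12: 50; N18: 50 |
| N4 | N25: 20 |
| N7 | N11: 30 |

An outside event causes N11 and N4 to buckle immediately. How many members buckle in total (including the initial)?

5

Round 1 — N11, N4 buckle (initial).
  N12: +50 → 50 < 60
  N25: +85+20 → 105 ≥ 100
Round 2 — N25 buckles.
  N12: +50 → 100 ≥ 60
  N18: +50 → 50 ≥ 50
Round 3 — N12, N18 buckle.
  N7: +30 → 30 < 100
No further bucklings.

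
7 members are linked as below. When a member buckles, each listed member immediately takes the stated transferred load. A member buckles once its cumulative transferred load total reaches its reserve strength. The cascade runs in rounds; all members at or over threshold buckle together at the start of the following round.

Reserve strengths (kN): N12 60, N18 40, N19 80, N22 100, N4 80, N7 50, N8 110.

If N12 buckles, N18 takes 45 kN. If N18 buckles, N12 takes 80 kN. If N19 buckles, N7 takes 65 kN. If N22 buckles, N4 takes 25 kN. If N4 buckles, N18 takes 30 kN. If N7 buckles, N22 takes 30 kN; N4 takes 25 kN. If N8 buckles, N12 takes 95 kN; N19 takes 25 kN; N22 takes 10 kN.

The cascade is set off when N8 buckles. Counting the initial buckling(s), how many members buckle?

Round 1 — N8 buckles (initial).
  N12: +95 → 95 ≥ 60
  N19: +25 → 25 < 80
  N22: +10 → 10 < 100
Round 2 — N12 buckles.
  N18: +45 → 45 ≥ 40
Round 3 — N18 buckles.
No further bucklings.

3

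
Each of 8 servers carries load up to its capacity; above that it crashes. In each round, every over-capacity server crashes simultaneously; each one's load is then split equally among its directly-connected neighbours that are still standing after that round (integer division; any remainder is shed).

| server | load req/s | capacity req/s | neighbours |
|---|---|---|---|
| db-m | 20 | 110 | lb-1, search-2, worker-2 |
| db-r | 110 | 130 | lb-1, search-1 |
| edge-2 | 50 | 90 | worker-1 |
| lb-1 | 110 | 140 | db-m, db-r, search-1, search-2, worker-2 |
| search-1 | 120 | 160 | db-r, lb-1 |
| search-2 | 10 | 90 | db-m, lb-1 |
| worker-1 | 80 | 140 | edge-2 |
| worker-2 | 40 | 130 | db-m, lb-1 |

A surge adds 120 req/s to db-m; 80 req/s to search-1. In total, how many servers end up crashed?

Round 1 — db-m at 140 > 110; search-1 at 200 > 160. db-m, search-1 crash.
  db-m sheds 140 req/s to lb-1, search-2, worker-2: 46 each (2 lost).
    lb-1: 110+46 = 156 > 140
    search-2: 10+46 = 56 ≤ 90
    worker-2: 40+46 = 86 ≤ 130
  search-1 sheds 200 req/s to db-r, lb-1: 100 each.
    db-r: 110+100 = 210 > 130
    lb-1: 156+100 = 256 > 140
Round 2 — db-r, lb-1 crash.
  db-r sheds 210 req/s: no online neighbours, lost.
  lb-1 sheds 256 req/s to search-2, worker-2: 128 each.
    search-2: 56+128 = 184 > 90
    worker-2: 86+128 = 214 > 130
Round 3 — search-2, worker-2 crash.
  search-2 sheds 184 req/s: no online neighbours, lost.
  worker-2 sheds 214 req/s: no online neighbours, lost.
No further crashes.

6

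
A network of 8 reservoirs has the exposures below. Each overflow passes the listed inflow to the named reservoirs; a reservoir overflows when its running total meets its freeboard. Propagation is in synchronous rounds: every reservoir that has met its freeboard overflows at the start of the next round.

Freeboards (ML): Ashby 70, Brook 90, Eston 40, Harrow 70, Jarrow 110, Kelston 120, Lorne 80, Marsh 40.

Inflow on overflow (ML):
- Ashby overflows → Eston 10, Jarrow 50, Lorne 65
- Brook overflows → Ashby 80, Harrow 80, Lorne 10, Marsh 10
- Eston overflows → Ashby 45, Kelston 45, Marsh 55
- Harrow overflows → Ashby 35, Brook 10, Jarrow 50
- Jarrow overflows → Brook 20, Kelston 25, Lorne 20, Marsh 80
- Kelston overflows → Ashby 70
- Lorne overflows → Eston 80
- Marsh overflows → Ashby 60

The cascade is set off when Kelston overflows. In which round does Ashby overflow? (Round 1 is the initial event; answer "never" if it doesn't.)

Round 1 — Kelston overflows (initial).
  Ashby: +70 → 70 ≥ 70
Round 2 — Ashby overflows.
  Eston: +10 → 10 < 40
  Jarrow: +50 → 50 < 110
  Lorne: +65 → 65 < 80
No further overflows.

2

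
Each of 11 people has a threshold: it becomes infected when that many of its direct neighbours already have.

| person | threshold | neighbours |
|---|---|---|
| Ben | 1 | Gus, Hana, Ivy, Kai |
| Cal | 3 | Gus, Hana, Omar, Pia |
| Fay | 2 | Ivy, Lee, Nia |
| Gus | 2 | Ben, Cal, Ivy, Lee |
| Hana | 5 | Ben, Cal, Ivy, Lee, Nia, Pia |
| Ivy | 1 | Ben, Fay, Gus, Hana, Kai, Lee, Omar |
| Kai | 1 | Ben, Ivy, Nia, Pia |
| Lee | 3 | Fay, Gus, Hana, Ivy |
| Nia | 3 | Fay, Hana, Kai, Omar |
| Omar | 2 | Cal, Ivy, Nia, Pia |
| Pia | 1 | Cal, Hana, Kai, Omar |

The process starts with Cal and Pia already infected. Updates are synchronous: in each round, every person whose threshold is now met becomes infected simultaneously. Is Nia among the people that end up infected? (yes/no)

no

Round 1 — Cal, Pia become infected (initial).
Round 2 — checking thresholds:
  Gus: 1 of 4 neighbours < 2, below threshold.
  Hana: 2 of 6 neighbours < 5, below threshold.
  Kai: 1 of 4 neighbours ≥ 1, becomes infected.
  Omar: 2 of 4 neighbours ≥ 2, becomes infected.
Round 3 — checking thresholds:
  Ben: 1 of 4 neighbours ≥ 1, becomes infected.
  Gus: 1 of 4 neighbours < 2, below threshold.
  Hana: 2 of 6 neighbours < 5, below threshold.
  Ivy: 2 of 7 neighbours ≥ 1, becomes infected.
  Nia: 2 of 4 neighbours < 3, below threshold.
Round 4 — checking thresholds:
  Fay: 1 of 3 neighbours < 2, below threshold.
  Gus: 3 of 4 neighbours ≥ 2, becomes infected.
  Hana: 4 of 6 neighbours < 5, below threshold.
  Lee: 1 of 4 neighbours < 3, below threshold.
  Nia: 2 of 4 neighbours < 3, below threshold.
Round 5 — no new infections; cascade stops.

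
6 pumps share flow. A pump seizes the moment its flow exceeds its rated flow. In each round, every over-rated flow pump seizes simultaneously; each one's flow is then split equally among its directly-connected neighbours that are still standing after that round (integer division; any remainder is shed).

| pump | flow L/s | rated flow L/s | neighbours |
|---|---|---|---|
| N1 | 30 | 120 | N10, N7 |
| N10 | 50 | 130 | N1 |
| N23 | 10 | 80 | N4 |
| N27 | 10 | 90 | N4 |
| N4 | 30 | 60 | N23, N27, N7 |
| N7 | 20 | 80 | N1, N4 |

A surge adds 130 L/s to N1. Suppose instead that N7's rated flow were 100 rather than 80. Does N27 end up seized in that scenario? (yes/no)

With N7's rated flow at 100:
Round 1 — N1 at 160 > 120. N1 seizes.
  N1 sheds 160 L/s to N10, N7: 80 each.
    N10: 50+80 = 130 ≤ 130
    N7: 20+80 = 100 ≤ 100
No further seizures.

no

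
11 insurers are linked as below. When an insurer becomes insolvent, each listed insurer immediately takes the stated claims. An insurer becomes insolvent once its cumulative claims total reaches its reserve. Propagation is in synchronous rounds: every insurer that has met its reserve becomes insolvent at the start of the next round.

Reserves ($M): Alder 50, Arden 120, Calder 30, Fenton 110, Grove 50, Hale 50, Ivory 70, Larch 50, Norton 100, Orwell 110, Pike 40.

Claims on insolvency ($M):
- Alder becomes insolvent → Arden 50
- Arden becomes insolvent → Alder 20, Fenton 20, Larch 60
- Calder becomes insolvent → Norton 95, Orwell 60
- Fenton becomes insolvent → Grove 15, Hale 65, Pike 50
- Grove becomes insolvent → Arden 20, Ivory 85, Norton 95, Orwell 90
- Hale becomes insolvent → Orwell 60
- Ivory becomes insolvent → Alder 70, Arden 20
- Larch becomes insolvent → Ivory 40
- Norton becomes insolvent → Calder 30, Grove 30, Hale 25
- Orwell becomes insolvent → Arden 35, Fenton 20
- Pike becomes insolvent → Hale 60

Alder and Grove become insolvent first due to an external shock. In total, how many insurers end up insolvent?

3

Round 1 — Alder, Grove become insolvent (initial).
  Arden: +50+20 → 70 < 120
  Ivory: +85 → 85 ≥ 70
  Norton: +95 → 95 < 100
  Orwell: +90 → 90 < 110
Round 2 — Ivory becomes insolvent.
  Arden: +20 → 90 < 120
No further insolvencies.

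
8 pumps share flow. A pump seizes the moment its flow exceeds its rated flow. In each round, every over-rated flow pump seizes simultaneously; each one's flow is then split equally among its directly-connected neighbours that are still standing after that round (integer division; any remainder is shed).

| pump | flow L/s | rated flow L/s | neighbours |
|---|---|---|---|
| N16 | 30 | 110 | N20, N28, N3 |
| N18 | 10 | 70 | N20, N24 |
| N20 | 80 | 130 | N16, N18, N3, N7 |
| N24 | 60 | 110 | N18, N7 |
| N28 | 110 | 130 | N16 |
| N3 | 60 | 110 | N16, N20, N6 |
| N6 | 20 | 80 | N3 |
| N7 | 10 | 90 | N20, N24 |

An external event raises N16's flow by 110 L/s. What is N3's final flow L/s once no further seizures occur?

Round 1 — N16 at 140 > 110. N16 seizes.
  N16 sheds 140 L/s to N20, N28, N3: 46 each (2 lost).
    N20: 80+46 = 126 ≤ 130
    N28: 110+46 = 156 > 130
    N3: 60+46 = 106 ≤ 110
Round 2 — N28 seizes.
  N28 sheds 156 L/s: no online neighbours, lost.
No further seizures.

106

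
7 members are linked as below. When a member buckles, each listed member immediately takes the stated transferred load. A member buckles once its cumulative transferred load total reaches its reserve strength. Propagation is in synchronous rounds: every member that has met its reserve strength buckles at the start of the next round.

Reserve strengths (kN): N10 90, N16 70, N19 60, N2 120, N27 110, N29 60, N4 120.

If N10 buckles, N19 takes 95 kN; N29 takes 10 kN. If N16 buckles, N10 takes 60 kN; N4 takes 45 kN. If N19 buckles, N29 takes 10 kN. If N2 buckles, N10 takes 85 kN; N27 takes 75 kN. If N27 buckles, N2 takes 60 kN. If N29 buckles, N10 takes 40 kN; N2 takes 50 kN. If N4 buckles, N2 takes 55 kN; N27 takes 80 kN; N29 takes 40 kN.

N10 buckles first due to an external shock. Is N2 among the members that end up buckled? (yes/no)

no

Round 1 — N10 buckles (initial).
  N19: +95 → 95 ≥ 60
  N29: +10 → 10 < 60
Round 2 — N19 buckles.
  N29: +10 → 20 < 60
No further bucklings.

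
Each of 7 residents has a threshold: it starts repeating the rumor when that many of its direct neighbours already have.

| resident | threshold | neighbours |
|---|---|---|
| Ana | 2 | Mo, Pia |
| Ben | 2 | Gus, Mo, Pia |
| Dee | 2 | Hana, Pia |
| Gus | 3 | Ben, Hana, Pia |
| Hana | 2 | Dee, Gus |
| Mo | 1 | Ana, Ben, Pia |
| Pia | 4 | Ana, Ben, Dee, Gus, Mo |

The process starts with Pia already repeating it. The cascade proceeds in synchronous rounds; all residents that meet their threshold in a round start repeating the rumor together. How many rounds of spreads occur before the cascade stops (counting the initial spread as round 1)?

Round 1 — Pia starts repeating the rumor (initial).
Round 2 — checking thresholds:
  Ana: 1 of 2 neighbours < 2, not yet.
  Ben: 1 of 3 neighbours < 2, not yet.
  Dee: 1 of 2 neighbours < 2, not yet.
  Gus: 1 of 3 neighbours < 3, not yet.
  Mo: 1 of 3 neighbours ≥ 1, starts repeating the rumor.
Round 3 — checking thresholds:
  Ana: 2 of 2 neighbours ≥ 2, starts repeating the rumor.
  Ben: 2 of 3 neighbours ≥ 2, starts repeating the rumor.
  Dee: 1 of 2 neighbours < 2, not yet.
  Gus: 1 of 3 neighbours < 3, not yet.
Round 4 — no new spreads; cascade stops.

3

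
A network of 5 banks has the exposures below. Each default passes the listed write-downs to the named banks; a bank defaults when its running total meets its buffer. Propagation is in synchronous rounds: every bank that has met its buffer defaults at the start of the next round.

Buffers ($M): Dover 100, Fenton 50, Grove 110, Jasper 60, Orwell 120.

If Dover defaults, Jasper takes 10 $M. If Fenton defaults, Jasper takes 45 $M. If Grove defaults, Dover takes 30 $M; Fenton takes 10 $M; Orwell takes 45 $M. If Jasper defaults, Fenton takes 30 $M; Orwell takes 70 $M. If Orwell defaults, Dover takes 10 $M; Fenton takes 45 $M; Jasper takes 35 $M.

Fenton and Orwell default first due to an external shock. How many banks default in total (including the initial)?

Round 1 — Fenton, Orwell default (initial).
  Dover: +10 → 10 < 100
  Jasper: +45+35 → 80 ≥ 60
Round 2 — Jasper defaults.
No further defaults.

3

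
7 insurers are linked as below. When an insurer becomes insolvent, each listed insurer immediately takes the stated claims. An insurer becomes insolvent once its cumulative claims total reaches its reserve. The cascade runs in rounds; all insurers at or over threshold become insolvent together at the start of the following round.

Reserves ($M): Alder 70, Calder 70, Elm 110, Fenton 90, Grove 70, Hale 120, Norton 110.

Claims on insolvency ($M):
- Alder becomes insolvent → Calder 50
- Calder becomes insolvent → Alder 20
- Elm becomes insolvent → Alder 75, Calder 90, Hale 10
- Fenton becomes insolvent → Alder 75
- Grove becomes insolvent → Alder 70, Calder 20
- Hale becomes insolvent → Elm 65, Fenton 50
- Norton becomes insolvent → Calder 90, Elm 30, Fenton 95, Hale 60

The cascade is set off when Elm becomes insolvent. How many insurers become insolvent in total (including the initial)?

3

Round 1 — Elm becomes insolvent (initial).
  Alder: +75 → 75 ≥ 70
  Calder: +90 → 90 ≥ 70
  Hale: +10 → 10 < 120
Round 2 — Alder, Calder become insolvent.
No further insolvencies.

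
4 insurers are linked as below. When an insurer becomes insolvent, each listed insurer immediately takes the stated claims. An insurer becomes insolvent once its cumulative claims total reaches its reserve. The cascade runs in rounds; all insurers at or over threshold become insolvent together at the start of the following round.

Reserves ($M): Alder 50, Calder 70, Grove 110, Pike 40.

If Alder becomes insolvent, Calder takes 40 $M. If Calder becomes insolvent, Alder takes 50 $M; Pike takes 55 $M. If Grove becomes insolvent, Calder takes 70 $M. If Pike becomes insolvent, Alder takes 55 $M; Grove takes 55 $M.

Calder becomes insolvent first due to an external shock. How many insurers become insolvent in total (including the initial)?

3

Round 1 — Calder becomes insolvent (initial).
  Alder: +50 → 50 ≥ 50
  Pike: +55 → 55 ≥ 40
Round 2 — Alder, Pike become insolvent.
  Grove: +55 → 55 < 110
No further insolvencies.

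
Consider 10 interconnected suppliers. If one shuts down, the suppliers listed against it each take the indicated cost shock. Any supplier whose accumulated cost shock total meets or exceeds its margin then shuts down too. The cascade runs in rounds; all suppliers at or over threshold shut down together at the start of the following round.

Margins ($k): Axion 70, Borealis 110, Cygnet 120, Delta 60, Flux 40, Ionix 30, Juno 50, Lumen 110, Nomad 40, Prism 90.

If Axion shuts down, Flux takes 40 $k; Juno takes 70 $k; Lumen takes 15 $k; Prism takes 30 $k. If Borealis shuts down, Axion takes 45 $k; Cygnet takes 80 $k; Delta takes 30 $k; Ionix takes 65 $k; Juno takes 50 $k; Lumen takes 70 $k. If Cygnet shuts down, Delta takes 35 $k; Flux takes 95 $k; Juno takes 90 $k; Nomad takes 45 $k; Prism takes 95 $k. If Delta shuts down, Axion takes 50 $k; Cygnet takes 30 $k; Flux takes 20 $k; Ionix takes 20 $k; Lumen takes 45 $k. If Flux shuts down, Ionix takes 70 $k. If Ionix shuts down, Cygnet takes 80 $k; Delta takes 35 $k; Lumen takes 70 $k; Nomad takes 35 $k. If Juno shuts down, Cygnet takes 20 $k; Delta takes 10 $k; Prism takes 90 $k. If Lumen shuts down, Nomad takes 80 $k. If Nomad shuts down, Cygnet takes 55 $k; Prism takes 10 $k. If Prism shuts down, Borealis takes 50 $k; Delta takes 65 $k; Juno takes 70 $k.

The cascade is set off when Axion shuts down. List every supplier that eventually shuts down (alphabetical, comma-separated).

Axion, Cygnet, Delta, Flux, Ionix, Juno, Lumen, Nomad, Prism

Round 1 — Axion shuts down (initial).
  Flux: +40 → 40 ≥ 40
  Juno: +70 → 70 ≥ 50
  Lumen: +15 → 15 < 110
  Prism: +30 → 30 < 90
Round 2 — Flux, Juno shut down.
  Cygnet: +20 → 20 < 120
  Delta: +10 → 10 < 60
  Ionix: +70 → 70 ≥ 30
  Prism: +90 → 120 ≥ 90
Round 3 — Ionix, Prism shut down.
  Borealis: +50 → 50 < 110
  Cygnet: +80 → 100 < 120
  Delta: +35+65 → 110 ≥ 60
  Lumen: +70 → 85 < 110
  Nomad: +35 → 35 < 40
Round 4 — Delta shuts down.
  Cygnet: +30 → 130 ≥ 120
  Lumen: +45 → 130 ≥ 110
Round 5 — Cygnet, Lumen shut down.
  Nomad: +45+80 → 160 ≥ 40
Round 6 — Nomad shuts down.
No further shutdowns.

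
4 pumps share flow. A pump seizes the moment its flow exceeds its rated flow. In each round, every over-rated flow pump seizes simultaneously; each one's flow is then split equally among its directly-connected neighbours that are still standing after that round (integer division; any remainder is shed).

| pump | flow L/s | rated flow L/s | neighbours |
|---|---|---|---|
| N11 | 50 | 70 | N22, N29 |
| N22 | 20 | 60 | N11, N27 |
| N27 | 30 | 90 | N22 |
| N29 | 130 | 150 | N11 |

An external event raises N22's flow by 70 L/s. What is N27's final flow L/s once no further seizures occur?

75

Round 1 — N22 at 90 > 60. N22 seizes.
  N22 sheds 90 L/s to N11, N27: 45 each.
    N11: 50+45 = 95 > 70
    N27: 30+45 = 75 ≤ 90
Round 2 — N11 seizes.
  N11 sheds 95 L/s to N29: 95 each.
    N29: 130+95 = 225 > 150
Round 3 — N29 seizes.
  N29 sheds 225 L/s: no online neighbours, lost.
No further seizures.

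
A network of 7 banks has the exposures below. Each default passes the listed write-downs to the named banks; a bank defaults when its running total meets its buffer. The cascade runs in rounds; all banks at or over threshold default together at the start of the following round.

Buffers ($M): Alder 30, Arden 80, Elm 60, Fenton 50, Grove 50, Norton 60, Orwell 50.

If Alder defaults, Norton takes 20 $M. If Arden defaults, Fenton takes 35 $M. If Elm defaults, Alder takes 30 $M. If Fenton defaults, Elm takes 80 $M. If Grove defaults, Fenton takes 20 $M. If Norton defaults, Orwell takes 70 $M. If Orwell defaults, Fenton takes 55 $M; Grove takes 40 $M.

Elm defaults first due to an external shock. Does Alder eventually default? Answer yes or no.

Round 1 — Elm defaults (initial).
  Alder: +30 → 30 ≥ 30
Round 2 — Alder defaults.
  Norton: +20 → 20 < 60
No further defaults.

yes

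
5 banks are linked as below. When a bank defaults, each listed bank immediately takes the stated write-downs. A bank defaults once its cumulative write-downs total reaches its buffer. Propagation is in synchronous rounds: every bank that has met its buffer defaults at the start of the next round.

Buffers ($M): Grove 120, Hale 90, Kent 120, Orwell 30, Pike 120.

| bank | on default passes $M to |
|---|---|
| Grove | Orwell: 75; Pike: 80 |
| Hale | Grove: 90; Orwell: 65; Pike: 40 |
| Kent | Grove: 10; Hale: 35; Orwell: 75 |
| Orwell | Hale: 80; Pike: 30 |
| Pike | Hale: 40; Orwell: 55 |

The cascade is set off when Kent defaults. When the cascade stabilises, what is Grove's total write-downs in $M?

Round 1 — Kent defaults (initial).
  Grove: +10 → 10 < 120
  Hale: +35 → 35 < 90
  Orwell: +75 → 75 ≥ 30
Round 2 — Orwell defaults.
  Hale: +80 → 115 ≥ 90
  Pike: +30 → 30 < 120
Round 3 — Hale defaults.
  Grove: +90 → 100 < 120
  Pike: +40 → 70 < 120
No further defaults.

100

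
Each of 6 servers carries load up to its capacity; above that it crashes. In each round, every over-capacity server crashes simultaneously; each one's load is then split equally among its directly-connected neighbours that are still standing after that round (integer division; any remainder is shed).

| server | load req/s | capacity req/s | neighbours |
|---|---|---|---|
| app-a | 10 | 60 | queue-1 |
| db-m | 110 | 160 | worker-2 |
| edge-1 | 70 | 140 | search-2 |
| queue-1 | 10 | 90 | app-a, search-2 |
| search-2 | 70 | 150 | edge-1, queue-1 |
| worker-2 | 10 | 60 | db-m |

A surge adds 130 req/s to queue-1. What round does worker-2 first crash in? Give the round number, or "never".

Round 1 — queue-1 at 140 > 90. queue-1 crashes.
  queue-1 sheds 140 req/s to app-a, search-2: 70 each.
    app-a: 10+70 = 80 > 60
    search-2: 70+70 = 140 ≤ 150
Round 2 — app-a crashes.
  app-a sheds 80 req/s: no online neighbours, lost.
No further crashes.

never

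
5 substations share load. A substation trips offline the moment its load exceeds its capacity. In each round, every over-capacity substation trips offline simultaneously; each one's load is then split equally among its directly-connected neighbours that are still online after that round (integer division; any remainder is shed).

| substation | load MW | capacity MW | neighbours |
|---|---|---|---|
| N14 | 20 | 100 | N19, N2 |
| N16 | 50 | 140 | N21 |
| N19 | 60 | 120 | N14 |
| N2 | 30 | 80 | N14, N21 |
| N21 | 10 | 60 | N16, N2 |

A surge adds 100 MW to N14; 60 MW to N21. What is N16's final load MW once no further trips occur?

85

Round 1 — N14 at 120 > 100; N21 at 70 > 60. N14, N21 trip offline.
  N14 sheds 120 MW to N19, N2: 60 each.
    N19: 60+60 = 120 ≤ 120
    N2: 30+60 = 90 > 80
  N21 sheds 70 MW to N16, N2: 35 each.
    N16: 50+35 = 85 ≤ 140
    N2: 90+35 = 125 > 80
Round 2 — N2 trips offline.
  N2 sheds 125 MW: no online neighbours, lost.
No further trips.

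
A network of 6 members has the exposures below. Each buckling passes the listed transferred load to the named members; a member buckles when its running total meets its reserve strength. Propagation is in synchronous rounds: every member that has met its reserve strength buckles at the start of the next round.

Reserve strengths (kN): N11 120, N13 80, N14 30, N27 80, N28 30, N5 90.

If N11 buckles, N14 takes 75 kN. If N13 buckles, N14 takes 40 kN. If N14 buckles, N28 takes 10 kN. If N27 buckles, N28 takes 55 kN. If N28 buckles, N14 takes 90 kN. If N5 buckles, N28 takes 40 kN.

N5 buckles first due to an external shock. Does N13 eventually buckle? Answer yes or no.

Round 1 — N5 buckles (initial).
  N28: +40 → 40 ≥ 30
Round 2 — N28 buckles.
  N14: +90 → 90 ≥ 30
Round 3 — N14 buckles.
No further bucklings.

no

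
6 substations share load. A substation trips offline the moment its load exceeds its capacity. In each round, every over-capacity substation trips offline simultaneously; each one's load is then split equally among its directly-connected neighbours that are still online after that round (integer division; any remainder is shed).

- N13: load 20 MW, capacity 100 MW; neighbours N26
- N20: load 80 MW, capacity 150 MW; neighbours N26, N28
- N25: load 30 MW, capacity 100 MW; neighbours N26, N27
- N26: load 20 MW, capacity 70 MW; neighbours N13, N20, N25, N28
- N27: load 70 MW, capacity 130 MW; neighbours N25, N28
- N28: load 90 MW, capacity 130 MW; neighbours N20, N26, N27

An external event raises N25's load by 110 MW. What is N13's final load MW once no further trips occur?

50

Round 1 — N25 at 140 > 100. N25 trips offline.
  N25 sheds 140 MW to N26, N27: 70 each.
    N26: 20+70 = 90 > 70
    N27: 70+70 = 140 > 130
Round 2 — N26, N27 trip offline.
  N26 sheds 90 MW to N13, N20, N28: 30 each.
    N13: 20+30 = 50 ≤ 100
    N20: 80+30 = 110 ≤ 150
    N28: 90+30 = 120 ≤ 130
  N27 sheds 140 MW to N28: 140 each.
    N28: 120+140 = 260 > 130
Round 3 — N28 trips offline.
  N28 sheds 260 MW to N20: 260 each.
    N20: 110+260 = 370 > 150
Round 4 — N20 trips offline.
  N20 sheds 370 MW: no online neighbours, lost.
No further trips.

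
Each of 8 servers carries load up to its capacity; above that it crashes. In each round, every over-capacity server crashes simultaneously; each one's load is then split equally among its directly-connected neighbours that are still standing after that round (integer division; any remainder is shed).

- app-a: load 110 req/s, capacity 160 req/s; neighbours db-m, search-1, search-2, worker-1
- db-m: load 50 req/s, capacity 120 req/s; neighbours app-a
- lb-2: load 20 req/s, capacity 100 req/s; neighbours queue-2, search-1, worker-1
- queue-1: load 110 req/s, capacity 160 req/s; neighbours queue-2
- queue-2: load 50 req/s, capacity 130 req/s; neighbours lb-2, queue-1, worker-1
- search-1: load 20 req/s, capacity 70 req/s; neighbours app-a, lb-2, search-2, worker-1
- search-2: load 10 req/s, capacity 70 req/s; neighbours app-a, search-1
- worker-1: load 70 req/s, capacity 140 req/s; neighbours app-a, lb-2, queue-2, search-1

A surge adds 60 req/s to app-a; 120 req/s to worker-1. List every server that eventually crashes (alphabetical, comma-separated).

app-a, lb-2, queue-1, queue-2, search-1, search-2, worker-1

Round 1 — app-a at 170 > 160; worker-1 at 190 > 140. app-a, worker-1 crash.
  app-a sheds 170 req/s to db-m, search-1, search-2: 56 each (2 lost).
    db-m: 50+56 = 106 ≤ 120
    search-1: 20+56 = 76 > 70
    search-2: 10+56 = 66 ≤ 70
  worker-1 sheds 190 req/s to lb-2, queue-2, search-1: 63 each (1 lost).
    lb-2: 20+63 = 83 ≤ 100
    queue-2: 50+63 = 113 ≤ 130
    search-1: 76+63 = 139 > 70
Round 2 — search-1 crashes.
  search-1 sheds 139 req/s to lb-2, search-2: 69 each (1 lost).
    lb-2: 83+69 = 152 > 100
    search-2: 66+69 = 135 > 70
Round 3 — lb-2, search-2 crash.
  lb-2 sheds 152 req/s to queue-2: 152 each.
    queue-2: 113+152 = 265 > 130
  search-2 sheds 135 req/s: no online neighbours, lost.
Round 4 — queue-2 crashes.
  queue-2 sheds 265 req/s to queue-1: 265 each.
    queue-1: 110+265 = 375 > 160
Round 5 — queue-1 crashes.
  queue-1 sheds 375 req/s: no online neighbours, lost.
No further crashes.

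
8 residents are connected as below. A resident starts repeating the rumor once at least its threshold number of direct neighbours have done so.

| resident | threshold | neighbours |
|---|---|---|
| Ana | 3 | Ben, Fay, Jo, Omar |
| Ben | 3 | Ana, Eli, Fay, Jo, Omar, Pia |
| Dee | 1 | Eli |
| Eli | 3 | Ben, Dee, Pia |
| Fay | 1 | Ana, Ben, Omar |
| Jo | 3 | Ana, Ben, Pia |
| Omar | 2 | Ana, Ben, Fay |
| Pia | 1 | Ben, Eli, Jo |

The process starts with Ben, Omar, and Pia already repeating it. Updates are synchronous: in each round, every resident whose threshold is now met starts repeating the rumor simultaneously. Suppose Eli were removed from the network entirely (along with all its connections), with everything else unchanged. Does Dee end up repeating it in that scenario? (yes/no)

no

With Eli removed:
Round 1 — Ben, Omar, Pia start repeating the rumor (initial).
Round 2 — checking thresholds:
  Ana: 2 of 4 neighbours < 3, holds.
  Fay: 2 of 3 neighbours ≥ 1, starts repeating the rumor.
  Jo: 2 of 3 neighbours < 3, holds.
Round 3 — checking thresholds:
  Ana: 3 of 4 neighbours ≥ 3, starts repeating the rumor.
  Jo: 2 of 3 neighbours < 3, holds.
Round 4 — checking thresholds:
  Jo: 3 of 3 neighbours ≥ 3, starts repeating the rumor.
Round 5 — no new spreads; cascade stops.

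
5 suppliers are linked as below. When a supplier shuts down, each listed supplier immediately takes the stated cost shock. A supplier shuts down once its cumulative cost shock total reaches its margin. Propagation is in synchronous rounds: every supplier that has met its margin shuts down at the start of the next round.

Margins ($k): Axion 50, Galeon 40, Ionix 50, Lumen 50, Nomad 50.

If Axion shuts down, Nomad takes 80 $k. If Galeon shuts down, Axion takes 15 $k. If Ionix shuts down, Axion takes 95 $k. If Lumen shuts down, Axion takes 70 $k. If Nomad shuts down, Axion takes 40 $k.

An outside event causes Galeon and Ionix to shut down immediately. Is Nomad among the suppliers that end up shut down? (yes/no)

Round 1 — Galeon, Ionix shut down (initial).
  Axion: +15+95 → 110 ≥ 50
Round 2 — Axion shuts down.
  Nomad: +80 → 80 ≥ 50
Round 3 — Nomad shuts down.
No further shutdowns.

yes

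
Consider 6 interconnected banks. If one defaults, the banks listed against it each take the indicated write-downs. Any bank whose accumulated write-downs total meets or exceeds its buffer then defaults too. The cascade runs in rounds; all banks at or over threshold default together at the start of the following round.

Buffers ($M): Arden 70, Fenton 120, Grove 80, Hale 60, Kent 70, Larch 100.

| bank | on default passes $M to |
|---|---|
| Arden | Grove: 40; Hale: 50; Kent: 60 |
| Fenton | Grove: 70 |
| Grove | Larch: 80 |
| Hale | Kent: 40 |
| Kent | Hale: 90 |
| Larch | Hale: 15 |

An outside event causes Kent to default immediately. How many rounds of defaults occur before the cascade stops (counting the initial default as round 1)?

2

Round 1 — Kent defaults (initial).
  Hale: +90 → 90 ≥ 60
Round 2 — Hale defaults.
No further defaults.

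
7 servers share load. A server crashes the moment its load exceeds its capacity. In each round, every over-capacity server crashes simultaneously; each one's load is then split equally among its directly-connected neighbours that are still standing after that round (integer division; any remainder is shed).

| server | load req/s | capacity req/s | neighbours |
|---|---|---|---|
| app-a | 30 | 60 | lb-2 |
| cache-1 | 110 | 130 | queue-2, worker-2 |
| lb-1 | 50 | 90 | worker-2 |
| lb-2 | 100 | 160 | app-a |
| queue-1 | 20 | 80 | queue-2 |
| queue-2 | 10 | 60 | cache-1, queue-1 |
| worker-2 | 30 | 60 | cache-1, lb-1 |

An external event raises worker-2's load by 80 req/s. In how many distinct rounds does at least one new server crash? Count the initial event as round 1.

4

Round 1 — worker-2 at 110 > 60. worker-2 crashes.
  worker-2 sheds 110 req/s to cache-1, lb-1: 55 each.
    cache-1: 110+55 = 165 > 130
    lb-1: 50+55 = 105 > 90
Round 2 — cache-1, lb-1 crash.
  cache-1 sheds 165 req/s to queue-2: 165 each.
    queue-2: 10+165 = 175 > 60
  lb-1 sheds 105 req/s: no online neighbours, lost.
Round 3 — queue-2 crashes.
  queue-2 sheds 175 req/s to queue-1: 175 each.
    queue-1: 20+175 = 195 > 80
Round 4 — queue-1 crashes.
  queue-1 sheds 195 req/s: no online neighbours, lost.
No further crashes.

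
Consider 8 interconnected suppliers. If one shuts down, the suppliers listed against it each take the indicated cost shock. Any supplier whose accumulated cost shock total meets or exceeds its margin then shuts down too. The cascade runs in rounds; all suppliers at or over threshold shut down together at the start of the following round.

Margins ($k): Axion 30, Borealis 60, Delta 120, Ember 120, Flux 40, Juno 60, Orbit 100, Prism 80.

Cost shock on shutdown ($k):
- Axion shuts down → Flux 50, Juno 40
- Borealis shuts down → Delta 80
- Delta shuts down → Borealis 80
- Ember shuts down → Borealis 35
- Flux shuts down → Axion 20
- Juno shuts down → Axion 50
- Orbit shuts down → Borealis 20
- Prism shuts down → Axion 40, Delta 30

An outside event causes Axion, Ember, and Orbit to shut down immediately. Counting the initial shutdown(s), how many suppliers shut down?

4

Round 1 — Axion, Ember, Orbit shut down (initial).
  Borealis: +35+20 → 55 < 60
  Flux: +50 → 50 ≥ 40
  Juno: +40 → 40 < 60
Round 2 — Flux shuts down.
No further shutdowns.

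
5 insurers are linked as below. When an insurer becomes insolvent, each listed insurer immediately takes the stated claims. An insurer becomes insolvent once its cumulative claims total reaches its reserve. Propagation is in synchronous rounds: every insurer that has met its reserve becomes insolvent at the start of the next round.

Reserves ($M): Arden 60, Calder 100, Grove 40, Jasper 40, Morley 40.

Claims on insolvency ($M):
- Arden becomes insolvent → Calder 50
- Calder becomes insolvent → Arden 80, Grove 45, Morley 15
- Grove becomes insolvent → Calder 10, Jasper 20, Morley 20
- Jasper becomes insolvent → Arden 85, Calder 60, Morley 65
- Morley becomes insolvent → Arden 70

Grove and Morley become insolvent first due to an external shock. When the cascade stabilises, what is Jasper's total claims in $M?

20

Round 1 — Grove, Morley become insolvent (initial).
  Arden: +70 → 70 ≥ 60
  Calder: +10 → 10 < 100
  Jasper: +20 → 20 < 40
Round 2 — Arden becomes insolvent.
  Calder: +50 → 60 < 100
No further insolvencies.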